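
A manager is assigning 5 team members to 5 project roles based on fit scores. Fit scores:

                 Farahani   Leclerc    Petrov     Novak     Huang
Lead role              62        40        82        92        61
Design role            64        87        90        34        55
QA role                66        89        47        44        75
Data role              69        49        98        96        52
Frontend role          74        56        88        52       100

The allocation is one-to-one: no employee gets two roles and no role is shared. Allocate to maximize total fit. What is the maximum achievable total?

Max total: 443 pts

This is the linear assignment problem.
Optimal: Farahani→Design role (64 pts), Leclerc→QA role (89 pts), Petrov→Data role (98 pts), Novak→Lead role (92 pts), Huang→Frontend role (100 pts) — total 64+89+98+92+100 = 443 pts.
Row-greedy (each employee in turn takes its best remaining role) gives 408 pts, worse by 35.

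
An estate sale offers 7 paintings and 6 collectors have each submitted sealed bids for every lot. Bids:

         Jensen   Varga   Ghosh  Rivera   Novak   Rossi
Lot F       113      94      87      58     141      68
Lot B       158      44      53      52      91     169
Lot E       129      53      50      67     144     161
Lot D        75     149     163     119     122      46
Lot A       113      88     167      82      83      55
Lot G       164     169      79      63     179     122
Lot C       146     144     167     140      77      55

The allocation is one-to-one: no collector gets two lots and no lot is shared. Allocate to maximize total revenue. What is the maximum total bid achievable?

Maximum total: $954

This is a one-to-one assignment (maximum-weight bipartite matching).
Optimal: Jensen→Lot B ($158), Varga→Lot D ($149), Ghosh→Lot A ($167), Rivera→Lot C ($140), Novak→Lot G ($179), Rossi→Lot E ($161) — total 158+149+167+140+179+161 = $954.
Max-entry greedy (repeatedly take the single best remaining cell) gives $877, worse by 77.
No other one-to-one assignment exceeds $954.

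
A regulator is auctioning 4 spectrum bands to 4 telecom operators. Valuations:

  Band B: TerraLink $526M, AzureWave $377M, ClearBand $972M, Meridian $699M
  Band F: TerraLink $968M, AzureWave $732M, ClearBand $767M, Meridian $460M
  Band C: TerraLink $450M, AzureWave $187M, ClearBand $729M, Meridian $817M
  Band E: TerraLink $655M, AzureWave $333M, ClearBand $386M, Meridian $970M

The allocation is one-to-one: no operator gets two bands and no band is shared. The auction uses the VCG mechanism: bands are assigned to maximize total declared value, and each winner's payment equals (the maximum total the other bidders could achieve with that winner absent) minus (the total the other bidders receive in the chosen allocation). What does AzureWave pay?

AzureWave pays $466M.

Efficient allocation: TerraLink→Band E ($655M), AzureWave→Band F ($732M), ClearBand→Band B ($972M), Meridian→Band C ($817M); total welfare W = $3176M.
AzureWave receives Band F at value $732M, so the others get W − 732 = $2444M.
Without AzureWave: best allocation of the remaining 3 bidders over all 4 bands is TerraLink→Band F ($968M), ClearBand→Band B ($972M), Meridian→Band E ($970M), total $2910M.
VCG payment = (others' best without AzureWave) − (others' welfare with AzureWave) = 2910 − 2444 = $466M.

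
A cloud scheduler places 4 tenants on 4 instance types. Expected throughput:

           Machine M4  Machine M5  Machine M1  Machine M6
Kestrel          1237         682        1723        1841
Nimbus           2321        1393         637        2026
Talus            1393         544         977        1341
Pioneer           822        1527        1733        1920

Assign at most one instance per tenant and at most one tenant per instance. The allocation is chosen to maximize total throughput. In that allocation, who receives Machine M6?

Talus receives Machine M6.

Optimal: Kestrel→Machine M1 (1723 ops/s), Nimbus→Machine M4 (2321 ops/s), Talus→Machine M6 (1341 ops/s), Pioneer→Machine M5 (1527 ops/s) — total 1723+2321+1341+1527 = 6912 ops/s.
Max-entry greedy (repeatedly take the single best remaining cell) gives 6508 ops/s, worse by 404.
Swapping Nimbus↔Kestrel (Nimbus→Machine M1 637 ops/s, Kestrel→Machine M4 1237 ops/s) loses 2170.
Every other assignment is strictly worse.
Talus's own top instance is Machine M4 (1393 ops/s), but forcing Talus→Machine M4 and reassigning the rest optimally gives only 6669 ops/s — worse by 243.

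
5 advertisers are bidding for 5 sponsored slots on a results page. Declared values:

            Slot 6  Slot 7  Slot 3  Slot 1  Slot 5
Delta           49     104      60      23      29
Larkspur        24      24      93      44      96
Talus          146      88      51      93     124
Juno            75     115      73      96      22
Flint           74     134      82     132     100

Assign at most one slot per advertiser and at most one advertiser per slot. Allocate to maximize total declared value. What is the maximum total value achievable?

Maximum total: $551

Optimal: Delta→Slot 7 ($104), Larkspur→Slot 5 ($96), Talus→Slot 6 ($146), Juno→Slot 3 ($73), Flint→Slot 1 ($132) — total 104+96+146+73+132 = $551.
Column-greedy (each slot in turn goes to its best remaining advertiser) gives $498, worse by 53.
Next-best assignment: Delta→Slot 3, Larkspur→Slot 5, Talus→Slot 6, Juno→Slot 7, Flint→Slot 1 = $549.
Checked against all permutations: $551 is optimal.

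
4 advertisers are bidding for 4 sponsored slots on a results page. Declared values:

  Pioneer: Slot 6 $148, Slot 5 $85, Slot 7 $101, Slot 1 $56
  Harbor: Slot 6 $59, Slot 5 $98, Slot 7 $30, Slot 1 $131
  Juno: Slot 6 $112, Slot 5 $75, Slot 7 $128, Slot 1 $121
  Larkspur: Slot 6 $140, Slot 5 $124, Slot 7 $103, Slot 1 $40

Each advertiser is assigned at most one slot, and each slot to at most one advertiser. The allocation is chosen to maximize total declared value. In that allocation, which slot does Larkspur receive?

This is the linear assignment problem.
Optimal: Pioneer→Slot 6 ($148), Harbor→Slot 1 ($131), Juno→Slot 7 ($128), Larkspur→Slot 5 ($124) — total 148+131+128+124 = $531.
Next-best assignment: Pioneer→Slot 5, Harbor→Slot 1, Juno→Slot 7, Larkspur→Slot 6 = $484.
Larkspur's own top slot is Slot 6 ($140), but forcing Larkspur→Slot 6 and reassigning the rest optimally gives only $484 — worse by 47.

Larkspur receives Slot 5.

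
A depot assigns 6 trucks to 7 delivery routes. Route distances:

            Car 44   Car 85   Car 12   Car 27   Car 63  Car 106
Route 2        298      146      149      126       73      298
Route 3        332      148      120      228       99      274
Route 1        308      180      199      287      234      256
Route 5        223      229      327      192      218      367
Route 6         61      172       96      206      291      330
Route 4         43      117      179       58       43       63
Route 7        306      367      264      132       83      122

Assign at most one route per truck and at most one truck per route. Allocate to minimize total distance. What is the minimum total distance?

Minimum total: 614 km

Optimal: Car 44→Route 6 (61 km), Car 85→Route 1 (180 km), Car 12→Route 3 (120 km), Car 27→Route 4 (58 km), Car 63→Route 2 (73 km), Car 106→Route 7 (122 km) — total 61+180+120+58+73+122 = 614 km.
Min-entry greedy (repeatedly take the single cheapest remaining cell) gives 674 km, worse by 60.
Swapping Car 12↔Car 106 (Car 12→Route 7 264 km, Car 106→Route 3 274 km) adds 296.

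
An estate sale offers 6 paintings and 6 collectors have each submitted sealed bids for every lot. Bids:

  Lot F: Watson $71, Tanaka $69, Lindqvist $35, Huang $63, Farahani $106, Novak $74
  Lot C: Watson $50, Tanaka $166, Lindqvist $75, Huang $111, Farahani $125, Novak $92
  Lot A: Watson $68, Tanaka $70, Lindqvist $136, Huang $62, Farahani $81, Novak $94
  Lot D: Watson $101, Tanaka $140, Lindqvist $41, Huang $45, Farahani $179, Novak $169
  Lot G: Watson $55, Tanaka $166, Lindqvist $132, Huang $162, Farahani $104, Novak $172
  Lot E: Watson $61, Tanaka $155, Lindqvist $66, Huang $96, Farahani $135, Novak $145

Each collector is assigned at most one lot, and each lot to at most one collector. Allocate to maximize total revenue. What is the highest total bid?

Max total: $859

Optimal: Watson→Lot F ($71), Tanaka→Lot C ($166), Lindqvist→Lot A ($136), Huang→Lot G ($162), Farahani→Lot D ($179), Novak→Lot E ($145) — total 71+166+136+162+179+145 = $859.
Column-greedy (each lot in turn goes to its best remaining collector) gives $800, worse by 59.
No other one-to-one assignment exceeds $859.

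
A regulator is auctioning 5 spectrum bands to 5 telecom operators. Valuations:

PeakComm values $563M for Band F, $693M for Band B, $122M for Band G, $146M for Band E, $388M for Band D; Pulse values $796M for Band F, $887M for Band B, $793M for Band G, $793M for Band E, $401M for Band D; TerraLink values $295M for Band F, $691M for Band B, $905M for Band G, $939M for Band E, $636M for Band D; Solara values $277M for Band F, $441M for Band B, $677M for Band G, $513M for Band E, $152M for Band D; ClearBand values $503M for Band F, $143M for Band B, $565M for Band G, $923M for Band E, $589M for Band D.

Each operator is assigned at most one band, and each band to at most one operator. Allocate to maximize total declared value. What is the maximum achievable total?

Optimal: PeakComm→Band B ($693M), Pulse→Band F ($796M), TerraLink→Band D ($636M), Solara→Band G ($677M), ClearBand→Band E ($923M) — total 693+796+636+677+923 = $3725M.
Column-greedy (each band in turn goes to its best remaining operator) gives $3469M, worse by 256.

Maximum total: $3725M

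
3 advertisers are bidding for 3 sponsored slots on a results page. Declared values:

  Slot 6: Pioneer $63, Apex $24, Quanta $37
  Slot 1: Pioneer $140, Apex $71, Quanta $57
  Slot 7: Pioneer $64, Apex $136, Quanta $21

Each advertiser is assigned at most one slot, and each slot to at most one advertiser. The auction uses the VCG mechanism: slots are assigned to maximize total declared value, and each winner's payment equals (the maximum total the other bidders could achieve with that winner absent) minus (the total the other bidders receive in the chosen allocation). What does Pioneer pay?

Efficient allocation: Pioneer→Slot 1 ($140), Apex→Slot 7 ($136), Quanta→Slot 6 ($37); total welfare W = $313.
Pioneer receives Slot 1 at value $140, so the others get W − 140 = $173.
Without Pioneer: best allocation of the remaining 2 bidders over all 3 slots is Apex→Slot 7 ($136), Quanta→Slot 1 ($57), total $193.
VCG payment = (others' best without Pioneer) − (others' welfare with Pioneer) = 193 − 173 = $20.

Pioneer pays $20.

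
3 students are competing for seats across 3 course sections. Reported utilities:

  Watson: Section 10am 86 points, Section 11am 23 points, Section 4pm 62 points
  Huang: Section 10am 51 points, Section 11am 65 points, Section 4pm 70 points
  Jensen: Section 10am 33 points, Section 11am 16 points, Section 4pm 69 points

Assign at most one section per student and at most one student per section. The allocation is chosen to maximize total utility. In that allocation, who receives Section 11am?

Optimal: Watson→Section 10am (86 points), Huang→Section 11am (65 points), Jensen→Section 4pm (69 points) — total 86+65+69 = 220 points.
Max-entry greedy (repeatedly take the single best remaining cell) gives 172 points, worse by 48.
Next-best assignment: Watson→Section 10am, Huang→Section 4pm, Jensen→Section 11am = 172 points.
Swapping Jensen↔Watson (Jensen→Section 10am 33 points, Watson→Section 4pm 62 points) loses 60.
No other one-to-one assignment exceeds 220 points.
Huang's own top section is Section 4pm (70 points), but forcing Huang→Section 4pm and reassigning the rest optimally gives only 172 points — worse by 48.

Huang receives Section 11am.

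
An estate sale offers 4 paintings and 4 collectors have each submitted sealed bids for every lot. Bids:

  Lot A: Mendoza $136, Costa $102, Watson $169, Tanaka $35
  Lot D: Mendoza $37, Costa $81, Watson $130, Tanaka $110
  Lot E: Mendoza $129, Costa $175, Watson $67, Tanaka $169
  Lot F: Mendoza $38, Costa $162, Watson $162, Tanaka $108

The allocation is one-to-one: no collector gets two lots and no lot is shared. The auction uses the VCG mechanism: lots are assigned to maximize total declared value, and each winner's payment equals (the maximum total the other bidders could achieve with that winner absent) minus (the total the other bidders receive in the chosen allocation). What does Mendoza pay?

Efficient allocation: Mendoza→Lot A ($136), Costa→Lot F ($162), Watson→Lot D ($130), Tanaka→Lot E ($169); total welfare W = $597.
Mendoza receives Lot A at value $136, so the others get W − 136 = $461.
Without Mendoza: best allocation of the remaining 3 bidders over all 4 lots is Costa→Lot F ($162), Watson→Lot A ($169), Tanaka→Lot E ($169), total $500.
VCG payment = (others' best without Mendoza) − (others' welfare with Mendoza) = 500 − 461 = $39.

Mendoza pays $39.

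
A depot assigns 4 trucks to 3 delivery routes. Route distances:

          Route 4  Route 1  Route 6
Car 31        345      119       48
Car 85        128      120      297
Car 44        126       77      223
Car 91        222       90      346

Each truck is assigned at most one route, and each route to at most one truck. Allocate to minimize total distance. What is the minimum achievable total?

Min total: 253 km

Optimal: Car 85→Route 4 (128 km), Car 44→Route 1 (77 km), Car 31→Route 6 (48 km) — total 128+77+48 = 253 km.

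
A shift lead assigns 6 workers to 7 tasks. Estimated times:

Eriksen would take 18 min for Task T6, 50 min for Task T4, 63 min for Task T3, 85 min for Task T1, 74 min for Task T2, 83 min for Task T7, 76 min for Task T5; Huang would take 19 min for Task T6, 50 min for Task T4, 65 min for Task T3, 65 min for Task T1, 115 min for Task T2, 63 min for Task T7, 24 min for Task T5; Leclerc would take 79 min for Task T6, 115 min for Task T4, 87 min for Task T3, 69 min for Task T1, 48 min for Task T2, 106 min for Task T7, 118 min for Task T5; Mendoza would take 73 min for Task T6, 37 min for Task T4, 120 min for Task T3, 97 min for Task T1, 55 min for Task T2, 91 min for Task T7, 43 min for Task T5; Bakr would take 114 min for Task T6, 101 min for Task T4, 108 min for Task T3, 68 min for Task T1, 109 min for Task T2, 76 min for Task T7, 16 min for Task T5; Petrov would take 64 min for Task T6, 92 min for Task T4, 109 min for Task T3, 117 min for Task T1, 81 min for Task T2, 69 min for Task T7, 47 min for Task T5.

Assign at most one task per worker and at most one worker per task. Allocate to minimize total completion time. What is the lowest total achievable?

This is the linear assignment problem.
Optimal: Eriksen→Task T3 (63 min), Huang→Task T6 (19 min), Leclerc→Task T2 (48 min), Mendoza→Task T4 (37 min), Bakr→Task T5 (16 min), Petrov→Task T7 (69 min) — total 63+19+48+37+16+69 = 252 min.
Row-greedy (each worker in turn takes its cheapest remaining task) gives 264 min, worse by 12.

Minimum total: 252 min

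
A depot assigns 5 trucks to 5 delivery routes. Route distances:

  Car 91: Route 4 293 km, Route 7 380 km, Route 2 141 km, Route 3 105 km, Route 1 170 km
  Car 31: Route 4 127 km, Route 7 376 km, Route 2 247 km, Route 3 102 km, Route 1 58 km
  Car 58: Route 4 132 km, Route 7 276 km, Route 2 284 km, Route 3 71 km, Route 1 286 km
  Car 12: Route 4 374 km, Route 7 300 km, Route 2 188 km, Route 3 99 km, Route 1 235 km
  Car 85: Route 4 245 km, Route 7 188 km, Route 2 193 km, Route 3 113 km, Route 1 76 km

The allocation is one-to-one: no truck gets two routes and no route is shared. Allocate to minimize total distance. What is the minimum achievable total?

Optimal: Car 91→Route 2 (141 km), Car 31→Route 1 (58 km), Car 58→Route 4 (132 km), Car 12→Route 3 (99 km), Car 85→Route 7 (188 km) — total 141+58+132+99+188 = 618 km.
Min-entry greedy (repeatedly take the single cheapest remaining cell) gives 832 km, worse by 214.
Next-best assignment: Car 91→Route 3, Car 31→Route 1, Car 58→Route 4, Car 12→Route 2, Car 85→Route 7 = 671 km.

Min total: 618 km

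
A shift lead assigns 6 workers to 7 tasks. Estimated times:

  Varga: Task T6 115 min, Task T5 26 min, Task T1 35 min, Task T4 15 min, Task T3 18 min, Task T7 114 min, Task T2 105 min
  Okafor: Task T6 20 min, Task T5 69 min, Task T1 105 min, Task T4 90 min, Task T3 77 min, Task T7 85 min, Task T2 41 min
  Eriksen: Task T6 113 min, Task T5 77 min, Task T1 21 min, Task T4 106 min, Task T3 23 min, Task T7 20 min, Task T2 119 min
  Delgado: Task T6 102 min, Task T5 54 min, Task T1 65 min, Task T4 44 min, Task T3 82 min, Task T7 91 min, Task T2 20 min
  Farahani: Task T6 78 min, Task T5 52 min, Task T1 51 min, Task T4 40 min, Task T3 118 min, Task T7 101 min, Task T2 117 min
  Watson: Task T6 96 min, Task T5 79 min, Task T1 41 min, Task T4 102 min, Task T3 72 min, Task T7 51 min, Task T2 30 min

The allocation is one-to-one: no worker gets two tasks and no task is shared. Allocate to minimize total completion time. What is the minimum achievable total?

Min total: 159 min

Optimal: Varga→Task T3 (18 min), Okafor→Task T6 (20 min), Eriksen→Task T7 (20 min), Delgado→Task T2 (20 min), Farahani→Task T4 (40 min), Watson→Task T1 (41 min) — total 18+20+20+20+40+41 = 159 min.
Column-greedy (each task in turn goes to its cheapest remaining worker) gives 270 min, worse by 111.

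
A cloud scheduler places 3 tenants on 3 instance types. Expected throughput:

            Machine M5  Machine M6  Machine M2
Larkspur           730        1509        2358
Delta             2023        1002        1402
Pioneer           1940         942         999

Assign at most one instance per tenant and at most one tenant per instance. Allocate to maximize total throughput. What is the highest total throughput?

Optimal: Larkspur→Machine M2 (2358 ops/s), Delta→Machine M5 (2023 ops/s), Pioneer→Machine M6 (942 ops/s) — total 2358+2023+942 = 5323 ops/s.
Column-greedy (each instance in turn goes to its best remaining tenant) gives 4531 ops/s, worse by 792.

Max total: 5323 ops/s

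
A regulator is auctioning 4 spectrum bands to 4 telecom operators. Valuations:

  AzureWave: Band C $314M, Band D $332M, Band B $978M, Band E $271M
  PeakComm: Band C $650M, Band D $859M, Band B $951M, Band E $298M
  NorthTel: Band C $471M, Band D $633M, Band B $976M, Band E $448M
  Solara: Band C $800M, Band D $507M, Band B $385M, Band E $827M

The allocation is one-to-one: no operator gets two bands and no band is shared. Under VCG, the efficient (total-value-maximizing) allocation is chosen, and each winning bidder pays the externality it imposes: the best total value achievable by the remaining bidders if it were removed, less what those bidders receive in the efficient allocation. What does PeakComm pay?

Efficient allocation: AzureWave→Band B ($978M), PeakComm→Band D ($859M), NorthTel→Band C ($471M), Solara→Band E ($827M); total welfare W = $3135M.
PeakComm receives Band D at value $859M, so the others get W − 859 = $2276M.
Without PeakComm: best allocation of the remaining 3 bidders over all 4 bands is AzureWave→Band B ($978M), NorthTel→Band D ($633M), Solara→Band E ($827M), total $2438M.
VCG payment = (others' best without PeakComm) − (others' welfare with PeakComm) = 2438 − 2276 = $162M.

PeakComm pays $162M.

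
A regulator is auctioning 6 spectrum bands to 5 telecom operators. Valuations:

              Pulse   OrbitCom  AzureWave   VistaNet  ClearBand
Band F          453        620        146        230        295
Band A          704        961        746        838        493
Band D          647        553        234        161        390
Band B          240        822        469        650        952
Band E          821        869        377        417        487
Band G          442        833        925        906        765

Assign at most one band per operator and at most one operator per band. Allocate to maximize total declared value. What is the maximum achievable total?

Maximum total: $4231M

This is the linear assignment problem.
Optimal: Pulse→Band D ($647M), OrbitCom→Band E ($869M), AzureWave→Band G ($925M), VistaNet→Band A ($838M), ClearBand→Band B ($952M) — total 647+869+925+838+952 = $4231M.
Column-greedy (each band in turn goes to its best remaining operator) gives $3434M, worse by 797.
Checked against all permutations: $4231M is optimal.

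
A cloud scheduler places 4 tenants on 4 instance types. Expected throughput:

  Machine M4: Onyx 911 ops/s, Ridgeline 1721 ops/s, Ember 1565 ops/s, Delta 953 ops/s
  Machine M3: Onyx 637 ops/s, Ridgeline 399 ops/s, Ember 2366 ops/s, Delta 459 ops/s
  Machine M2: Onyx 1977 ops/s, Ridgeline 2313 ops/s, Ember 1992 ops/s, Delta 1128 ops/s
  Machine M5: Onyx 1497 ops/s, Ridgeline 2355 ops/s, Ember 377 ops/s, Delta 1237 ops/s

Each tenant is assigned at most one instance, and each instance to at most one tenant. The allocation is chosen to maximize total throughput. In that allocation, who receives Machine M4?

Delta receives Machine M4.

Optimal: Onyx→Machine M2 (1977 ops/s), Ridgeline→Machine M5 (2355 ops/s), Ember→Machine M3 (2366 ops/s), Delta→Machine M4 (953 ops/s) — total 1977+2355+2366+953 = 7651 ops/s.
Column-greedy (each instance in turn goes to its best remaining tenant) gives 7301 ops/s, worse by 350.
Next-best assignment: Onyx→Machine M2, Ridgeline→Machine M4, Ember→Machine M3, Delta→Machine M5 = 7301 ops/s.
Swapping Ember↔Delta (Ember→Machine M4 1565 ops/s, Delta→Machine M3 459 ops/s) loses 1295.
Delta's own top instance is Machine M5 (1237 ops/s), but forcing Delta→Machine M5 and reassigning the rest optimally gives only 7301 ops/s — worse by 350.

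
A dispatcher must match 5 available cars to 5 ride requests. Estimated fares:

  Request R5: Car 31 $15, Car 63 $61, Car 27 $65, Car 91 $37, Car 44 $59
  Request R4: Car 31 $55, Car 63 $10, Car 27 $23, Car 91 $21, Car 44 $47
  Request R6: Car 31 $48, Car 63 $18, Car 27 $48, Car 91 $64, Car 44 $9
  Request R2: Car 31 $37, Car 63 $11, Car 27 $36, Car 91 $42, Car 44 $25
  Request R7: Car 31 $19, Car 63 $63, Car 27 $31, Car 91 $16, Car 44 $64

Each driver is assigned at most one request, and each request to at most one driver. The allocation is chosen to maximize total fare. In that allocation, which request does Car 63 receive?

Car 63 receives Request R5.

Optimal: Car 31→Request R4 ($55), Car 63→Request R5 ($61), Car 27→Request R2 ($36), Car 91→Request R6 ($64), Car 44→Request R7 ($64) — total 55+61+36+64+64 = $280.
Row-greedy (each driver in turn takes its best remaining request) gives $272, worse by 8.
Next-best assignment: Car 31→Request R4, Car 63→Request R7, Car 27→Request R2, Car 91→Request R6, Car 44→Request R5 = $277.
Swapping Car 44↔Car 63 (Car 44→Request R5 $59, Car 63→Request R7 $63) loses 3.
Checked against all permutations: $280 is optimal.
Car 63's own top request is Request R7 ($63), but forcing Car 63→Request R7 and reassigning the rest optimally gives only $277 — worse by 3.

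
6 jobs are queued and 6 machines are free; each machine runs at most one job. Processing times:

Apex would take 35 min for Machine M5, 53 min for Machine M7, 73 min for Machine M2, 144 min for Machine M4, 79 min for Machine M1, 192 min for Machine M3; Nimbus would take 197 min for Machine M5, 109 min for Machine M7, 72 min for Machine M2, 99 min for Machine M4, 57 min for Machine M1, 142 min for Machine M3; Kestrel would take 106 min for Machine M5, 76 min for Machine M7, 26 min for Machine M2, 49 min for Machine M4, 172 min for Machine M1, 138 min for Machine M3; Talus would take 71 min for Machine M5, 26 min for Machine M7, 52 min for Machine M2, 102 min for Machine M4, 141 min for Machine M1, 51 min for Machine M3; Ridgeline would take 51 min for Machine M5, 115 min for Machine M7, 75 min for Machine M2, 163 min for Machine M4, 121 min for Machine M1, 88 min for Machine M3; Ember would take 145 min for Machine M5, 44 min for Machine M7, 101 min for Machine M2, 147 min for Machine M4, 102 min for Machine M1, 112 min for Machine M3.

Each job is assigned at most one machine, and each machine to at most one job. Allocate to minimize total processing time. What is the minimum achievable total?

Min total: 311 min

Treat this as an assignment problem: match each job to one machine.
Optimal: Apex→Machine M5 (35 min), Nimbus→Machine M1 (57 min), Kestrel→Machine M4 (49 min), Talus→Machine M3 (51 min), Ridgeline→Machine M2 (75 min), Ember→Machine M7 (44 min) — total 35+57+49+51+75+44 = 311 min.
Row-greedy (each job in turn takes its cheapest remaining machine) gives 379 min, worse by 68.
Next-best assignment: Apex→Machine M5, Nimbus→Machine M1, Kestrel→Machine M4, Talus→Machine M2, Ridgeline→Machine M3, Ember→Machine M7 = 325 min.
Swapping Kestrel↔Talus (Kestrel→Machine M3 138 min, Talus→Machine M4 102 min) adds 140.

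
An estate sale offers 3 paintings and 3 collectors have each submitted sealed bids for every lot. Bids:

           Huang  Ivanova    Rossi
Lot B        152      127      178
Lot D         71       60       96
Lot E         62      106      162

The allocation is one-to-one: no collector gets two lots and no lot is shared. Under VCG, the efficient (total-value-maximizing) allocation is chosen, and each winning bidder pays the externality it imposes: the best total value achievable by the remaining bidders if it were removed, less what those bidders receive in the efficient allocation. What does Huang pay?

Huang pays $67.

Efficient allocation: Huang→Lot B ($152), Ivanova→Lot D ($60), Rossi→Lot E ($162); total welfare W = $374.
Huang receives Lot B at value $152, so the others get W − 152 = $222.
Without Huang: best allocation of the remaining 2 bidders over all 3 lots is Ivanova→Lot B ($127), Rossi→Lot E ($162), total $289.
VCG payment = (others' best without Huang) − (others' welfare with Huang) = 289 − 222 = $67.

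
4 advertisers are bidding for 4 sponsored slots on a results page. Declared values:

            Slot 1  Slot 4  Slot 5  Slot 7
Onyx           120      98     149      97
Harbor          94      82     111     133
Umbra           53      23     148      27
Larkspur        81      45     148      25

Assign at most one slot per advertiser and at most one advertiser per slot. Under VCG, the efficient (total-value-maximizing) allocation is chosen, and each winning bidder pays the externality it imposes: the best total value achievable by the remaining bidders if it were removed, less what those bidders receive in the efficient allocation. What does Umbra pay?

Umbra pays $89.

Efficient allocation: Onyx→Slot 4 ($98), Harbor→Slot 7 ($133), Umbra→Slot 5 ($148), Larkspur→Slot 1 ($81); total welfare W = $460.
Umbra receives Slot 5 at value $148, so the others get W − 148 = $312.
Without Umbra: best allocation of the remaining 3 bidders over all 4 slots is Onyx→Slot 1 ($120), Harbor→Slot 7 ($133), Larkspur→Slot 5 ($148), total $401.
VCG payment = (others' best without Umbra) − (others' welfare with Umbra) = 401 − 312 = $89.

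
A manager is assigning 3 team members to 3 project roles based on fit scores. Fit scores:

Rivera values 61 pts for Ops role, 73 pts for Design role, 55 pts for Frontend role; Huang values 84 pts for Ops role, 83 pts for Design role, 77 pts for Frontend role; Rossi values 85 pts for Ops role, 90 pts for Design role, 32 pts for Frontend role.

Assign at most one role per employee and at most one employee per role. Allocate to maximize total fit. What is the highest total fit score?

Optimal: Rivera→Design role (73 pts), Huang→Frontend role (77 pts), Rossi→Ops role (85 pts) — total 73+77+85 = 235 pts.
Row-greedy (each employee in turn takes its best remaining role) gives 189 pts, worse by 46.
Next-best assignment: Rivera→Frontend role, Huang→Ops role, Rossi→Design role = 229 pts.
Swapping Huang↔Rossi (Huang→Ops role 84 pts, Rossi→Frontend role 32 pts) loses 46.
No other one-to-one assignment exceeds 235 pts.

Maximum total: 235 pts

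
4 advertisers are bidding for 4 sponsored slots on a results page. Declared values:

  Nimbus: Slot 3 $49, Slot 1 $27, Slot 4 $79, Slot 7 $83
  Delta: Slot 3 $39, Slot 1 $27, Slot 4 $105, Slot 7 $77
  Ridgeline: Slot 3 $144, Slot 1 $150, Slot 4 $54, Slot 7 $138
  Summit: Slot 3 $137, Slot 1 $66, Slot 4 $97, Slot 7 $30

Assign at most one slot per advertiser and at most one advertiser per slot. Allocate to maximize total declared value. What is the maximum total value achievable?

Max total: $475

Treat this as an assignment problem: match each advertiser to one slot.
Optimal: Nimbus→Slot 7 ($83), Delta→Slot 4 ($105), Ridgeline→Slot 1 ($150), Summit→Slot 3 ($137) — total 83+105+150+137 = $475.
Column-greedy (each slot in turn goes to its best remaining advertiser) gives $398, worse by 77.
Next-best assignment: Nimbus→Slot 4, Delta→Slot 7, Ridgeline→Slot 1, Summit→Slot 3 = $443.
No other one-to-one assignment exceeds $475.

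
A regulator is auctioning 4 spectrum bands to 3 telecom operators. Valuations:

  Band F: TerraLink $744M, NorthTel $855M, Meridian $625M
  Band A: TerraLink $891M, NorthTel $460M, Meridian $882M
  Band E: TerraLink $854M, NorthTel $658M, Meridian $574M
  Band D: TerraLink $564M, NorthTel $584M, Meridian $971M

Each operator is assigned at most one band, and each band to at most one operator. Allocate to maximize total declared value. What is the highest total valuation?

Max total: $2717M

This is a one-to-one assignment (maximum-weight bipartite matching).
Optimal: TerraLink→Band A ($891M), NorthTel→Band F ($855M), Meridian→Band D ($971M) — total 891+855+971 = $2717M.
Column-greedy (each band in turn goes to its best remaining operator) gives $2320M, worse by 397.
Next-best assignment: TerraLink→Band E, NorthTel→Band F, Meridian→Band D = $2680M.
No other one-to-one assignment exceeds $2717M.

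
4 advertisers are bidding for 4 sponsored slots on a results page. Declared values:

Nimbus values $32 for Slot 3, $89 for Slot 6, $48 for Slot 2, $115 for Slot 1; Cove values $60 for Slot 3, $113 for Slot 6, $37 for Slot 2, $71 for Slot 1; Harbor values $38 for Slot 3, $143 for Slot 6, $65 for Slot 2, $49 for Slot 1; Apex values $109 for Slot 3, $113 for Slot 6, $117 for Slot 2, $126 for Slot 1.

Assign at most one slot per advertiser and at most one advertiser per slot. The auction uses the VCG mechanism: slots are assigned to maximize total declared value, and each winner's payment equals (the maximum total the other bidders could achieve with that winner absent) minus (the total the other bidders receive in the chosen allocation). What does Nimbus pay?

Efficient allocation: Nimbus→Slot 1 ($115), Cove→Slot 3 ($60), Harbor→Slot 6 ($143), Apex→Slot 2 ($117); total welfare W = $435.
Nimbus receives Slot 1 at value $115, so the others get W − 115 = $320.
Without Nimbus: best allocation of the remaining 3 bidders over all 4 slots is Cove→Slot 1 ($71), Harbor→Slot 6 ($143), Apex→Slot 2 ($117), total $331.
VCG payment = (others' best without Nimbus) − (others' welfare with Nimbus) = 331 − 320 = $11.

Nimbus pays $11.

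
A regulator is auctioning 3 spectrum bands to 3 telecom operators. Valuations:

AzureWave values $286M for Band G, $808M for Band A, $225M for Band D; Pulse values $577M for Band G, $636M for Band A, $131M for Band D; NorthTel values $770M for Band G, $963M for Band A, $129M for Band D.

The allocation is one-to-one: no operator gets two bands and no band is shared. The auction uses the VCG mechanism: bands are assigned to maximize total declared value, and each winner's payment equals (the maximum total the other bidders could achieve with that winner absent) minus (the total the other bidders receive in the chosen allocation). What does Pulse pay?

Pulse pays $390M.

Efficient allocation: AzureWave→Band D ($225M), Pulse→Band G ($577M), NorthTel→Band A ($963M); total welfare W = $1765M.
Pulse receives Band G at value $577M, so the others get W − 577 = $1188M.
Without Pulse: best allocation of the remaining 2 bidders over all 3 bands is AzureWave→Band A ($808M), NorthTel→Band G ($770M), total $1578M.
VCG payment = (others' best without Pulse) − (others' welfare with Pulse) = 1578 − 1188 = $390M.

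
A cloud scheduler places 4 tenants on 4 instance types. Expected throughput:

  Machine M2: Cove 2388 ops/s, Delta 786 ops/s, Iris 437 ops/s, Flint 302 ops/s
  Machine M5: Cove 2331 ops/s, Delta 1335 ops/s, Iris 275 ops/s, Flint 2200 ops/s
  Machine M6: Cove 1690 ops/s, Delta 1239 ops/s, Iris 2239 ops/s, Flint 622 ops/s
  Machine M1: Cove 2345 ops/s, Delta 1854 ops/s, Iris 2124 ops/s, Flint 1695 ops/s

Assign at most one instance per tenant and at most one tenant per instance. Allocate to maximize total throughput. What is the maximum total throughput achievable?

Optimal: Cove→Machine M2 (2388 ops/s), Delta→Machine M1 (1854 ops/s), Iris→Machine M6 (2239 ops/s), Flint→Machine M5 (2200 ops/s) — total 2388+1854+2239+2200 = 8681 ops/s.
Next-best assignment: Cove→Machine M2, Delta→Machine M6, Iris→Machine M1, Flint→Machine M5 = 7951 ops/s.
Checked against all permutations: 8681 ops/s is optimal.

Max total: 8681 ops/s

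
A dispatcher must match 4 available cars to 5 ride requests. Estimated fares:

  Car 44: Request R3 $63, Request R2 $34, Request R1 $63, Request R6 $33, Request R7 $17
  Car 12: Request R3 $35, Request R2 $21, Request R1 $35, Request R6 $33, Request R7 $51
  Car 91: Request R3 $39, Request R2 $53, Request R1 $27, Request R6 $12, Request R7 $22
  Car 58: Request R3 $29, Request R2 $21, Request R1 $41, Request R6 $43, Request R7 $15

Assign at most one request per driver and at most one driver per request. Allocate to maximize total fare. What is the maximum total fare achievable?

Maximum total: $210

Treat this as an assignment problem: match each driver to one request.
Optimal: Car 44→Request R3 ($63), Car 12→Request R7 ($51), Car 91→Request R2 ($53), Car 58→Request R6 ($43) — total 63+51+53+43 = $210.
Column-greedy (each request in turn goes to its best remaining driver) gives $190, worse by 20.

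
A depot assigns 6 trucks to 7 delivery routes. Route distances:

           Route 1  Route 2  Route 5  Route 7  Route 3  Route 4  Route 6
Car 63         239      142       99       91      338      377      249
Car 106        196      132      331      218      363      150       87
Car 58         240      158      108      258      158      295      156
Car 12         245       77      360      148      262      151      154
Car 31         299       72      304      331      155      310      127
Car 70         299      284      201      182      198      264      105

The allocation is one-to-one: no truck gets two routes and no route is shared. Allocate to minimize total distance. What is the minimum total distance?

Optimal: Car 63→Route 7 (91 km), Car 106→Route 4 (150 km), Car 58→Route 5 (108 km), Car 12→Route 2 (77 km), Car 31→Route 3 (155 km), Car 70→Route 6 (105 km) — total 91+150+108+77+155+105 = 686 km.
Row-greedy (each truck in turn takes its cheapest remaining route) gives 782 km, worse by 96.
Next-best assignment: Car 63→Route 7, Car 106→Route 6, Car 58→Route 5, Car 12→Route 4, Car 31→Route 2, Car 70→Route 3 = 707 km.
Swapping Car 12↔Car 63 (Car 12→Route 7 148 km, Car 63→Route 2 142 km) adds 122.

Min total: 686 km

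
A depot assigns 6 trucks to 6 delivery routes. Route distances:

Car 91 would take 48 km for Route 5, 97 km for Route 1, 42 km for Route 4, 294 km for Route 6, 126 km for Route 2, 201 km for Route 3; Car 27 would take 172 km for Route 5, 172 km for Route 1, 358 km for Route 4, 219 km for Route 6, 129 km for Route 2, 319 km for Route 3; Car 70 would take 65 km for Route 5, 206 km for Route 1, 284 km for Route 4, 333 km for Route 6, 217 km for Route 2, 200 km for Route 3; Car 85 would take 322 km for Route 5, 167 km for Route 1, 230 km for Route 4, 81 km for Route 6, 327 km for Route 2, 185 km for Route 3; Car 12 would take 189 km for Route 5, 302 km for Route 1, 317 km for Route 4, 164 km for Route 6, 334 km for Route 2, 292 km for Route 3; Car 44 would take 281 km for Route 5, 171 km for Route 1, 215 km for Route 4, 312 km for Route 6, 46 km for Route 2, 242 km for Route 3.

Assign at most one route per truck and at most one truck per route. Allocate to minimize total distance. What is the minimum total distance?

Min total: 674 km

This is the linear assignment problem.
Optimal: Car 91→Route 4 (42 km), Car 27→Route 1 (172 km), Car 70→Route 5 (65 km), Car 85→Route 3 (185 km), Car 12→Route 6 (164 km), Car 44→Route 2 (46 km) — total 42+172+65+185+164+46 = 674 km.
Min-entry greedy (repeatedly take the single cheapest remaining cell) gives 698 km, worse by 24.
Next-best assignment: Car 91→Route 4, Car 27→Route 1, Car 70→Route 5, Car 85→Route 6, Car 12→Route 3, Car 44→Route 2 = 698 km.
No other one-to-one assignment undercuts 674 km.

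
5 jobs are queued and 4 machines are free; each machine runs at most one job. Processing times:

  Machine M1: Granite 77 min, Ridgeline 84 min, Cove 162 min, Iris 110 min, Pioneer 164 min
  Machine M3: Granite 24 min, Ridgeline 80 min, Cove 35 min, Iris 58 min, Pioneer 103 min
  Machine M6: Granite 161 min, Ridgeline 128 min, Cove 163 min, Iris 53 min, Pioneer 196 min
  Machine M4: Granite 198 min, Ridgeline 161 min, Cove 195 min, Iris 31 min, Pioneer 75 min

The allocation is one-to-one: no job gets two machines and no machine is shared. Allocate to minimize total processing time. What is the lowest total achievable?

Minimum total: 236 min

Optimal: Ridgeline→Machine M1 (84 min), Granite→Machine M3 (24 min), Iris→Machine M6 (53 min), Pioneer→Machine M4 (75 min) — total 84+24+53+75 = 236 min.
Min-entry greedy (repeatedly take the single cheapest remaining cell) gives 302 min, worse by 66.
Checked against all permutations: 236 min is optimal.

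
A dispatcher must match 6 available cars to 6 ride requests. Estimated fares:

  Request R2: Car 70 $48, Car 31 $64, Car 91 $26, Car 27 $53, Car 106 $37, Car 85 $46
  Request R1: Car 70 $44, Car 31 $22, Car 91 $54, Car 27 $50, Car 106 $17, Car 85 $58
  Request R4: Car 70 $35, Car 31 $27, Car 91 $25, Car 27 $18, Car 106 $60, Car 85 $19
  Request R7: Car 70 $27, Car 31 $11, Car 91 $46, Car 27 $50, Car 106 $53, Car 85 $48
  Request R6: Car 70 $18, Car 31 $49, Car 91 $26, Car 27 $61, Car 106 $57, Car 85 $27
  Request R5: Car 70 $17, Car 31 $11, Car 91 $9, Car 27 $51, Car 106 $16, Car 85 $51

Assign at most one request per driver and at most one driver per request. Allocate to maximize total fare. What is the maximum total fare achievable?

Optimal: Car 70→Request R1 ($44), Car 31→Request R2 ($64), Car 91→Request R7 ($46), Car 27→Request R6 ($61), Car 106→Request R4 ($60), Car 85→Request R5 ($51) — total 44+64+46+61+60+51 = $326.
Column-greedy (each request in turn goes to its best remaining driver) gives $275, worse by 51.

Max total: $326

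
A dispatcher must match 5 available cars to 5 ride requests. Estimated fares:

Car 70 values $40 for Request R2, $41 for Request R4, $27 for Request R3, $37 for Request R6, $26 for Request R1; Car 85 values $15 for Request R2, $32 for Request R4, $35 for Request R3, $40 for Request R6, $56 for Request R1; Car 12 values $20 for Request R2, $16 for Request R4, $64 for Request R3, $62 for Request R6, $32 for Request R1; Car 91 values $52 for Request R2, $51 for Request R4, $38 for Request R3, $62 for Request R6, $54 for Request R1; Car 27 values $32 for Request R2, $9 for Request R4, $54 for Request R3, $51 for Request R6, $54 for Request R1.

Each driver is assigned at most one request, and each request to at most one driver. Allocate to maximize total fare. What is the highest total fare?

Max total: $265

Optimal: Car 70→Request R4 ($41), Car 85→Request R1 ($56), Car 12→Request R6 ($62), Car 91→Request R2 ($52), Car 27→Request R3 ($54) — total 41+56+62+52+54 = $265.
Swapping Car 12↔Car 70 (Car 12→Request R4 $16, Car 70→Request R6 $37) loses 50.
Every other assignment is strictly worse.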